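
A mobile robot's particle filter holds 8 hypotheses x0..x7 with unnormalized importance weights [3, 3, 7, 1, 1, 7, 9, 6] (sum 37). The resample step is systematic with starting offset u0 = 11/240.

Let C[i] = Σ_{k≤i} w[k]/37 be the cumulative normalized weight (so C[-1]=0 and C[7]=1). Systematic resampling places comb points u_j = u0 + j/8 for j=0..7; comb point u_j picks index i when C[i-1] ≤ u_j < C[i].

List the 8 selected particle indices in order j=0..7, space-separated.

C = [3/37, 6/37, 13/37, 14/37, 15/37, 22/37, 31/37, 1]
j=0: u_0=11/240 ∈ [0, 3/37) → index 0
j=1: u_1=41/240 ∈ [6/37, 13/37) → index 2
j=2: u_2=71/240 ∈ [6/37, 13/37) → index 2
j=3: u_3=101/240 ∈ [15/37, 22/37) → index 5
j=4: u_4=131/240 ∈ [15/37, 22/37) → index 5
j=5: u_5=161/240 ∈ [22/37, 31/37) → index 6
j=6: u_6=191/240 ∈ [22/37, 31/37) → index 6
j=7: u_7=221/240 ∈ [31/37, 1) → index 7

0 2 2 5 5 6 6 7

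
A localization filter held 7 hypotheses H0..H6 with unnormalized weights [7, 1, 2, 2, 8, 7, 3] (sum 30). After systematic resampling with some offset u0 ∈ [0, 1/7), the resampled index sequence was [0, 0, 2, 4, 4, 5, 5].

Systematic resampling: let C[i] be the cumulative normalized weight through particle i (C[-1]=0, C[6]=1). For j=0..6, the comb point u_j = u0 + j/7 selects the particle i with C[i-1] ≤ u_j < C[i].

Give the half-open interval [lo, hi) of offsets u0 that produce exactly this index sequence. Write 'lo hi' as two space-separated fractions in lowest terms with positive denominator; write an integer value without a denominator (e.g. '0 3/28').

0 3/70

C = [7/30, 4/15, 1/3, 2/5, 2/3, 9/10, 1]
j=0 picked index 0: u0 ∈ [0, 7/30)
j=1 picked index 0: u0 ∈ [-1/7, 19/210)
j=2 picked index 2: u0 ∈ [-2/105, 1/21)
j=3 picked index 4: u0 ∈ [-1/35, 5/21)
j=4 picked index 4: u0 ∈ [-6/35, 2/21)
j=5 picked index 5: u0 ∈ [-1/21, 13/70)
j=6 picked index 5: u0 ∈ [-4/21, 3/70)
intersection: [0, 3/70)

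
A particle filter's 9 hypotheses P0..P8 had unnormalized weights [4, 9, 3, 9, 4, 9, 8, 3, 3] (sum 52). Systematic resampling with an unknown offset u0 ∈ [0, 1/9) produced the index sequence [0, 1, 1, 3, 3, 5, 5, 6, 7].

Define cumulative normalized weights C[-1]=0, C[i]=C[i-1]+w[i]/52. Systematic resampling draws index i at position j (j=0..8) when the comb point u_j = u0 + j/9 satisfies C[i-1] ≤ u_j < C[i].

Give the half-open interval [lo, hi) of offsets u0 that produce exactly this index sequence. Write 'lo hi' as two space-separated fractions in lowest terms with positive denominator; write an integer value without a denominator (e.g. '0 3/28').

1/468 1/36

C = [1/13, 1/4, 4/13, 25/52, 29/52, 19/26, 23/26, 49/52, 1]
j=0 picked index 0: u0 ∈ [0, 1/13)
j=1 picked index 1: u0 ∈ [-4/117, 5/36)
j=2 picked index 1: u0 ∈ [-17/117, 1/36)
j=3 picked index 3: u0 ∈ [-1/39, 23/156)
j=4 picked index 3: u0 ∈ [-16/117, 17/468)
j=5 picked index 5: u0 ∈ [1/468, 41/234)
j=6 picked index 5: u0 ∈ [-17/156, 5/78)
j=7 picked index 6: u0 ∈ [-11/234, 25/234)
j=8 picked index 7: u0 ∈ [-1/234, 25/468)
intersection: [1/468, 1/36)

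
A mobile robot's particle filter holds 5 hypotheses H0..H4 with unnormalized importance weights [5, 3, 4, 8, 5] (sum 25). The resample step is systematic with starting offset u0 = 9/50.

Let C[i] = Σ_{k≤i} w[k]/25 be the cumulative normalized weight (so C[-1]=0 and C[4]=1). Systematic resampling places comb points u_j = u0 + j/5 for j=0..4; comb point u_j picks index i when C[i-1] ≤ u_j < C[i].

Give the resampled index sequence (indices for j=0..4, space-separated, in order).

0 2 3 3 4

C = [1/5, 8/25, 12/25, 4/5, 1]
j=0: u_0=9/50 ∈ [0, 1/5) → index 0
j=1: u_1=19/50 ∈ [8/25, 12/25) → index 2
j=2: u_2=29/50 ∈ [12/25, 4/5) → index 3
j=3: u_3=39/50 ∈ [12/25, 4/5) → index 3
j=4: u_4=49/50 ∈ [4/5, 1) → index 4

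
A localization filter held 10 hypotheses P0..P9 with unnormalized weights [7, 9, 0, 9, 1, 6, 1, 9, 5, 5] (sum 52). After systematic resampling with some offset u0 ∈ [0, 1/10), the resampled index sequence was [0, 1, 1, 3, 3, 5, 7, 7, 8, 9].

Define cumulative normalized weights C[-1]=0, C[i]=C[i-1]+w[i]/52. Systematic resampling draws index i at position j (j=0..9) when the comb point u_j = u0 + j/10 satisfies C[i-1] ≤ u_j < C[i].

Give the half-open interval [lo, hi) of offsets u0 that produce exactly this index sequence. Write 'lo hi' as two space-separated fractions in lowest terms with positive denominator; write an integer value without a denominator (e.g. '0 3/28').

9/260 21/260

C = [7/52, 4/13, 4/13, 25/52, 1/2, 8/13, 33/52, 21/26, 47/52, 1]
j=0 picked index 0: u0 ∈ [0, 7/52)
j=1 picked index 1: u0 ∈ [9/260, 27/130)
j=2 picked index 1: u0 ∈ [-17/260, 7/65)
j=3 picked index 3: u0 ∈ [1/130, 47/260)
j=4 picked index 3: u0 ∈ [-6/65, 21/260)
j=5 picked index 5: u0 ∈ [0, 3/26)
j=6 picked index 7: u0 ∈ [9/260, 27/130)
j=7 picked index 7: u0 ∈ [-17/260, 7/65)
j=8 picked index 8: u0 ∈ [1/130, 27/260)
j=9 picked index 9: u0 ∈ [1/260, 1/10)
intersection: [9/260, 21/260)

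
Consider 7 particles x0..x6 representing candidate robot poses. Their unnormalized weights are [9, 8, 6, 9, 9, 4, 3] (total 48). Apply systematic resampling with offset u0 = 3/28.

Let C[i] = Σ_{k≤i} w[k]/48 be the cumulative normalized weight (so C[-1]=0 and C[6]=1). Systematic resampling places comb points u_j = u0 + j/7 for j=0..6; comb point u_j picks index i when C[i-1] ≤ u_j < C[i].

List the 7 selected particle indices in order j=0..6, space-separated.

0 1 2 3 4 4 6

C = [3/16, 17/48, 23/48, 2/3, 41/48, 15/16, 1]
j=0: u_0=3/28 ∈ [0, 3/16) → index 0
j=1: u_1=1/4 ∈ [3/16, 17/48) → index 1
j=2: u_2=11/28 ∈ [17/48, 23/48) → index 2
j=3: u_3=15/28 ∈ [23/48, 2/3) → index 3
j=4: u_4=19/28 ∈ [2/3, 41/48) → index 4
j=5: u_5=23/28 ∈ [2/3, 41/48) → index 4
j=6: u_6=27/28 ∈ [15/16, 1) → index 6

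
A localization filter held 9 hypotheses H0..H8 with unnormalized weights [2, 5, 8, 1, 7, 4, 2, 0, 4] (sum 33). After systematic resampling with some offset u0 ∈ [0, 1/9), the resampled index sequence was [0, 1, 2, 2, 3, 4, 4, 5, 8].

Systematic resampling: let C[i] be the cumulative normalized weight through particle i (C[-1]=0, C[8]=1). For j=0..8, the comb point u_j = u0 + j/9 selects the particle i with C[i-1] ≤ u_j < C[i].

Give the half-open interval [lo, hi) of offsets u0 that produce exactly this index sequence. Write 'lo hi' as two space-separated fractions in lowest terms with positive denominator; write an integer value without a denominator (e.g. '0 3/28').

C = [2/33, 7/33, 5/11, 16/33, 23/33, 9/11, 29/33, 29/33, 1]
j=0 picked index 0: u0 ∈ [0, 2/33)
j=1 picked index 1: u0 ∈ [-5/99, 10/99)
j=2 picked index 2: u0 ∈ [-1/99, 23/99)
j=3 picked index 2: u0 ∈ [-4/33, 4/33)
j=4 picked index 3: u0 ∈ [1/99, 4/99)
j=5 picked index 4: u0 ∈ [-7/99, 14/99)
j=6 picked index 4: u0 ∈ [-2/11, 1/33)
j=7 picked index 5: u0 ∈ [-8/99, 4/99)
j=8 picked index 8: u0 ∈ [-1/99, 1/9)
intersection: [1/99, 1/33)

1/99 1/33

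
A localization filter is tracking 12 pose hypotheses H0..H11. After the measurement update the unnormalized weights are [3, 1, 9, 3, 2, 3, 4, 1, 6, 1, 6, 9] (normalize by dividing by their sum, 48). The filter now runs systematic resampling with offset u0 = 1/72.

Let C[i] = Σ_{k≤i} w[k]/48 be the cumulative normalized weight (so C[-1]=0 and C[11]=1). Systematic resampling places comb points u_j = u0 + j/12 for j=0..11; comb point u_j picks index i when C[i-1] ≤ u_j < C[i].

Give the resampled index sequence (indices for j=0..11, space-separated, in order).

0 2 2 2 4 5 6 8 9 10 11 11

C = [1/16, 1/12, 13/48, 1/3, 3/8, 7/16, 25/48, 13/24, 2/3, 11/16, 13/16, 1]
j=0: u_0=1/72 ∈ [0, 1/16) → index 0
j=1: u_1=7/72 ∈ [1/12, 13/48) → index 2
j=2: u_2=13/72 ∈ [1/12, 13/48) → index 2
j=3: u_3=19/72 ∈ [1/12, 13/48) → index 2
j=4: u_4=25/72 ∈ [1/3, 3/8) → index 4
j=5: u_5=31/72 ∈ [3/8, 7/16) → index 5
j=6: u_6=37/72 ∈ [7/16, 25/48) → index 6
j=7: u_7=43/72 ∈ [13/24, 2/3) → index 8
j=8: u_8=49/72 ∈ [2/3, 11/16) → index 9
j=9: u_9=55/72 ∈ [11/16, 13/16) → index 10
j=10: u_10=61/72 ∈ [13/16, 1) → index 11
j=11: u_11=67/72 ∈ [13/16, 1) → index 11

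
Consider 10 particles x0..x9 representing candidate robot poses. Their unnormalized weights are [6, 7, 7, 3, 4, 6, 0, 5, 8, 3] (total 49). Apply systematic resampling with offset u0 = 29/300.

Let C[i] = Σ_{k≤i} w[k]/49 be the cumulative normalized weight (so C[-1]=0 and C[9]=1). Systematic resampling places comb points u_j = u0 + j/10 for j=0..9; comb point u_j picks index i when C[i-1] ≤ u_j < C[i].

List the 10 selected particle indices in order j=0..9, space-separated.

C = [6/49, 13/49, 20/49, 23/49, 27/49, 33/49, 33/49, 38/49, 46/49, 1]
j=0: u_0=29/300 ∈ [0, 6/49) → index 0
j=1: u_1=59/300 ∈ [6/49, 13/49) → index 1
j=2: u_2=89/300 ∈ [13/49, 20/49) → index 2
j=3: u_3=119/300 ∈ [13/49, 20/49) → index 2
j=4: u_4=149/300 ∈ [23/49, 27/49) → index 4
j=5: u_5=179/300 ∈ [27/49, 33/49) → index 5
j=6: u_6=209/300 ∈ [33/49, 38/49) → index 7
j=7: u_7=239/300 ∈ [38/49, 46/49) → index 8
j=8: u_8=269/300 ∈ [38/49, 46/49) → index 8
j=9: u_9=299/300 ∈ [46/49, 1) → index 9

0 1 2 2 4 5 7 8 8 9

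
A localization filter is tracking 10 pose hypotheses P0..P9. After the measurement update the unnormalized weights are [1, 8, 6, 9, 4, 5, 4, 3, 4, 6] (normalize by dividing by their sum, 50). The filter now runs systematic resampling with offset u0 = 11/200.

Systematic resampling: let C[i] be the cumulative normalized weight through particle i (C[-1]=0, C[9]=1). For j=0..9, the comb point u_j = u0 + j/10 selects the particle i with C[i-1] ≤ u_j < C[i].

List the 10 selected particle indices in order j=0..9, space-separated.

C = [1/50, 9/50, 3/10, 12/25, 14/25, 33/50, 37/50, 4/5, 22/25, 1]
j=0: u_0=11/200 ∈ [1/50, 9/50) → index 1
j=1: u_1=31/200 ∈ [1/50, 9/50) → index 1
j=2: u_2=51/200 ∈ [9/50, 3/10) → index 2
j=3: u_3=71/200 ∈ [3/10, 12/25) → index 3
j=4: u_4=91/200 ∈ [3/10, 12/25) → index 3
j=5: u_5=111/200 ∈ [12/25, 14/25) → index 4
j=6: u_6=131/200 ∈ [14/25, 33/50) → index 5
j=7: u_7=151/200 ∈ [37/50, 4/5) → index 7
j=8: u_8=171/200 ∈ [4/5, 22/25) → index 8
j=9: u_9=191/200 ∈ [22/25, 1) → index 9

1 1 2 3 3 4 5 7 8 9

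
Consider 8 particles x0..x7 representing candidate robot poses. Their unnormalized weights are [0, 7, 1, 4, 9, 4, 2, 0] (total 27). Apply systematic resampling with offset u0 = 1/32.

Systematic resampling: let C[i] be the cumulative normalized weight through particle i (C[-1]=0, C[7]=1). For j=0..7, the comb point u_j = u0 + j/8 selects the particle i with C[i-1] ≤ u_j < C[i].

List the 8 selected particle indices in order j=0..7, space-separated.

1 1 2 3 4 4 5 5

C = [0, 7/27, 8/27, 4/9, 7/9, 25/27, 1, 1]
j=0: u_0=1/32 ∈ [0, 7/27) → index 1
j=1: u_1=5/32 ∈ [0, 7/27) → index 1
j=2: u_2=9/32 ∈ [7/27, 8/27) → index 2
j=3: u_3=13/32 ∈ [8/27, 4/9) → index 3
j=4: u_4=17/32 ∈ [4/9, 7/9) → index 4
j=5: u_5=21/32 ∈ [4/9, 7/9) → index 4
j=6: u_6=25/32 ∈ [7/9, 25/27) → index 5
j=7: u_7=29/32 ∈ [7/9, 25/27) → index 5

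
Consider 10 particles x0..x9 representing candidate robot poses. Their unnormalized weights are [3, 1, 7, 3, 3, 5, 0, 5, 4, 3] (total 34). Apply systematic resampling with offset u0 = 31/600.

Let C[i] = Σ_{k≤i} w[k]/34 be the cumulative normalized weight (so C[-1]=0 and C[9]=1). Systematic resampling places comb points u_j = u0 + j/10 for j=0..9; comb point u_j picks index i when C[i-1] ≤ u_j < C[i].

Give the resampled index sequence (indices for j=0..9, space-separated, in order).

C = [3/34, 2/17, 11/34, 7/17, 1/2, 11/17, 11/17, 27/34, 31/34, 1]
j=0: u_0=31/600 ∈ [0, 3/34) → index 0
j=1: u_1=91/600 ∈ [2/17, 11/34) → index 2
j=2: u_2=151/600 ∈ [2/17, 11/34) → index 2
j=3: u_3=211/600 ∈ [11/34, 7/17) → index 3
j=4: u_4=271/600 ∈ [7/17, 1/2) → index 4
j=5: u_5=331/600 ∈ [1/2, 11/17) → index 5
j=6: u_6=391/600 ∈ [11/17, 27/34) → index 7
j=7: u_7=451/600 ∈ [11/17, 27/34) → index 7
j=8: u_8=511/600 ∈ [27/34, 31/34) → index 8
j=9: u_9=571/600 ∈ [31/34, 1) → index 9

0 2 2 3 4 5 7 7 8 9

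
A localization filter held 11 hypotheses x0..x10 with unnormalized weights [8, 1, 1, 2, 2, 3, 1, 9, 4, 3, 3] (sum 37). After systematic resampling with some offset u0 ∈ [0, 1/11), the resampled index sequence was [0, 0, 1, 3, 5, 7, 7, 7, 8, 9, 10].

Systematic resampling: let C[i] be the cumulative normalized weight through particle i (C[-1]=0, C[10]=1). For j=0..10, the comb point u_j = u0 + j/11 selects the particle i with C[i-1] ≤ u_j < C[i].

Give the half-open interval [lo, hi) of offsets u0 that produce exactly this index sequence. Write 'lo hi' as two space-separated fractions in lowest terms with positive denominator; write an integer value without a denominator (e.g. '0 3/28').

C = [8/37, 9/37, 10/37, 12/37, 14/37, 17/37, 18/37, 27/37, 31/37, 34/37, 1]
j=0 picked index 0: u0 ∈ [0, 8/37)
j=1 picked index 0: u0 ∈ [-1/11, 51/407)
j=2 picked index 1: u0 ∈ [14/407, 25/407)
j=3 picked index 3: u0 ∈ [-1/407, 21/407)
j=4 picked index 5: u0 ∈ [6/407, 39/407)
j=5 picked index 7: u0 ∈ [13/407, 112/407)
j=6 picked index 7: u0 ∈ [-24/407, 75/407)
j=7 picked index 7: u0 ∈ [-61/407, 38/407)
j=8 picked index 8: u0 ∈ [1/407, 45/407)
j=9 picked index 9: u0 ∈ [8/407, 41/407)
j=10 picked index 10: u0 ∈ [4/407, 1/11)
intersection: [14/407, 21/407)

14/407 21/407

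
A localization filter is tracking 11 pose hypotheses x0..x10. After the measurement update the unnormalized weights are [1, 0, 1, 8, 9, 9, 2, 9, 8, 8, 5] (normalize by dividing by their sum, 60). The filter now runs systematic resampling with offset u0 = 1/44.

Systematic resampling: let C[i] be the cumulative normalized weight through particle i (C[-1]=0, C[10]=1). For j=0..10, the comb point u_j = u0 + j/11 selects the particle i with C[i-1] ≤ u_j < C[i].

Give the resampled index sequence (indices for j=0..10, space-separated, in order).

2 3 4 4 5 6 7 8 8 9 10

C = [1/60, 1/60, 1/30, 1/6, 19/60, 7/15, 1/2, 13/20, 47/60, 11/12, 1]
j=0: u_0=1/44 ∈ [1/60, 1/30) → index 2
j=1: u_1=5/44 ∈ [1/30, 1/6) → index 3
j=2: u_2=9/44 ∈ [1/6, 19/60) → index 4
j=3: u_3=13/44 ∈ [1/6, 19/60) → index 4
j=4: u_4=17/44 ∈ [19/60, 7/15) → index 5
j=5: u_5=21/44 ∈ [7/15, 1/2) → index 6
j=6: u_6=25/44 ∈ [1/2, 13/20) → index 7
j=7: u_7=29/44 ∈ [13/20, 47/60) → index 8
j=8: u_8=3/4 ∈ [13/20, 47/60) → index 8
j=9: u_9=37/44 ∈ [47/60, 11/12) → index 9
j=10: u_10=41/44 ∈ [11/12, 1) → index 10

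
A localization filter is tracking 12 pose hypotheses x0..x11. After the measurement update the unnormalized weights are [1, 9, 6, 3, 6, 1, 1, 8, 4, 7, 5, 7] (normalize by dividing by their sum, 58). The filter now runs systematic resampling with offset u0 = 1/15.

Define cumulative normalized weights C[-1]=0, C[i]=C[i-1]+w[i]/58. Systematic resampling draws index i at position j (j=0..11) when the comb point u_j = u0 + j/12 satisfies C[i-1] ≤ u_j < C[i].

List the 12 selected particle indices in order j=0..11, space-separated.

C = [1/58, 5/29, 8/29, 19/58, 25/58, 13/29, 27/58, 35/58, 39/58, 23/29, 51/58, 1]
j=0: u_0=1/15 ∈ [1/58, 5/29) → index 1
j=1: u_1=3/20 ∈ [1/58, 5/29) → index 1
j=2: u_2=7/30 ∈ [5/29, 8/29) → index 2
j=3: u_3=19/60 ∈ [8/29, 19/58) → index 3
j=4: u_4=2/5 ∈ [19/58, 25/58) → index 4
j=5: u_5=29/60 ∈ [27/58, 35/58) → index 7
j=6: u_6=17/30 ∈ [27/58, 35/58) → index 7
j=7: u_7=13/20 ∈ [35/58, 39/58) → index 8
j=8: u_8=11/15 ∈ [39/58, 23/29) → index 9
j=9: u_9=49/60 ∈ [23/29, 51/58) → index 10
j=10: u_10=9/10 ∈ [51/58, 1) → index 11
j=11: u_11=59/60 ∈ [51/58, 1) → index 11

1 1 2 3 4 7 7 8 9 10 11 11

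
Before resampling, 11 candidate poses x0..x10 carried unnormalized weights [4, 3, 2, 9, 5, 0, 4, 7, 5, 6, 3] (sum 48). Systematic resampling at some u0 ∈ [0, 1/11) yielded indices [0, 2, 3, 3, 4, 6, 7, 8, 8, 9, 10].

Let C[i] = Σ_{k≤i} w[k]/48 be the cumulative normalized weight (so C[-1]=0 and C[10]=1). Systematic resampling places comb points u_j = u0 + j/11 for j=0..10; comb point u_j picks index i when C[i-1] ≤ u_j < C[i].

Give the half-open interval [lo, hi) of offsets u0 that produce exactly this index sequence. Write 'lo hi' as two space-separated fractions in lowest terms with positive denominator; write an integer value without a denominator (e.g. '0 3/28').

19/264 1/12

C = [1/12, 7/48, 3/16, 3/8, 23/48, 23/48, 9/16, 17/24, 13/16, 15/16, 1]
j=0 picked index 0: u0 ∈ [0, 1/12)
j=1 picked index 2: u0 ∈ [29/528, 17/176)
j=2 picked index 3: u0 ∈ [1/176, 17/88)
j=3 picked index 3: u0 ∈ [-15/176, 9/88)
j=4 picked index 4: u0 ∈ [1/88, 61/528)
j=5 picked index 6: u0 ∈ [13/528, 19/176)
j=6 picked index 7: u0 ∈ [3/176, 43/264)
j=7 picked index 8: u0 ∈ [19/264, 31/176)
j=8 picked index 8: u0 ∈ [-5/264, 15/176)
j=9 picked index 9: u0 ∈ [-1/176, 21/176)
j=10 picked index 10: u0 ∈ [5/176, 1/11)
intersection: [19/264, 1/12)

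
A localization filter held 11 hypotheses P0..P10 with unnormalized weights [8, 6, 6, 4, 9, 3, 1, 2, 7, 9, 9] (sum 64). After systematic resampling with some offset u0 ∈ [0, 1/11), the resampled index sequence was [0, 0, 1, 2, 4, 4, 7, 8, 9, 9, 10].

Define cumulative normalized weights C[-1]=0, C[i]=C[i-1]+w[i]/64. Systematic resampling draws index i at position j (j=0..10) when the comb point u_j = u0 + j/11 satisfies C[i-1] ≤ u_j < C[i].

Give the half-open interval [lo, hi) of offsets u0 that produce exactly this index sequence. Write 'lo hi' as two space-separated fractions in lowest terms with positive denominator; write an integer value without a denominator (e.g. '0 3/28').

23/704 3/88

C = [1/8, 7/32, 5/16, 3/8, 33/64, 9/16, 37/64, 39/64, 23/32, 55/64, 1]
j=0 picked index 0: u0 ∈ [0, 1/8)
j=1 picked index 0: u0 ∈ [-1/11, 3/88)
j=2 picked index 1: u0 ∈ [-5/88, 13/352)
j=3 picked index 2: u0 ∈ [-19/352, 7/176)
j=4 picked index 4: u0 ∈ [1/88, 107/704)
j=5 picked index 4: u0 ∈ [-7/88, 43/704)
j=6 picked index 7: u0 ∈ [23/704, 45/704)
j=7 picked index 8: u0 ∈ [-19/704, 29/352)
j=8 picked index 9: u0 ∈ [-3/352, 93/704)
j=9 picked index 9: u0 ∈ [-35/352, 29/704)
j=10 picked index 10: u0 ∈ [-35/704, 1/11)
intersection: [23/704, 3/88)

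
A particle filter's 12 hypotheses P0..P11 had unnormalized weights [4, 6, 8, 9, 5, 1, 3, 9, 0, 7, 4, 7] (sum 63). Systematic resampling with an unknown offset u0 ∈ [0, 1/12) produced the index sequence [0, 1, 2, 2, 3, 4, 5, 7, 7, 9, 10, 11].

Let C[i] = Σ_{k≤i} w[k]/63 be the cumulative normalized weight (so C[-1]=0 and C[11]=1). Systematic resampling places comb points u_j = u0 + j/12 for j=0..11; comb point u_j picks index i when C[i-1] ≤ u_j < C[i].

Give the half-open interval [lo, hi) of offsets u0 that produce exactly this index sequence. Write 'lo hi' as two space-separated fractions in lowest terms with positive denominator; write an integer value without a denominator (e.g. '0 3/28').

C = [4/63, 10/63, 2/7, 3/7, 32/63, 11/21, 4/7, 5/7, 5/7, 52/63, 8/9, 1]
j=0 picked index 0: u0 ∈ [0, 4/63)
j=1 picked index 1: u0 ∈ [-5/252, 19/252)
j=2 picked index 2: u0 ∈ [-1/126, 5/42)
j=3 picked index 2: u0 ∈ [-23/252, 1/28)
j=4 picked index 3: u0 ∈ [-1/21, 2/21)
j=5 picked index 4: u0 ∈ [1/84, 23/252)
j=6 picked index 5: u0 ∈ [1/126, 1/42)
j=7 picked index 7: u0 ∈ [-1/84, 11/84)
j=8 picked index 7: u0 ∈ [-2/21, 1/21)
j=9 picked index 9: u0 ∈ [-1/28, 19/252)
j=10 picked index 10: u0 ∈ [-1/126, 1/18)
j=11 picked index 11: u0 ∈ [-1/36, 1/12)
intersection: [1/84, 1/42)

1/84 1/42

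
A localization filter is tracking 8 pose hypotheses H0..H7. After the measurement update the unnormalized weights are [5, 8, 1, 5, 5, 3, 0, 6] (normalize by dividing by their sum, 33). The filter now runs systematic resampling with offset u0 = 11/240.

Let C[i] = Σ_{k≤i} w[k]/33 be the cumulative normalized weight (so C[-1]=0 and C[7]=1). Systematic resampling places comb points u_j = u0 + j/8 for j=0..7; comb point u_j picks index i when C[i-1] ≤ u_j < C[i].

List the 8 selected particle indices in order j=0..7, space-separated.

0 1 1 2 3 4 5 7

C = [5/33, 13/33, 14/33, 19/33, 8/11, 9/11, 9/11, 1]
j=0: u_0=11/240 ∈ [0, 5/33) → index 0
j=1: u_1=41/240 ∈ [5/33, 13/33) → index 1
j=2: u_2=71/240 ∈ [5/33, 13/33) → index 1
j=3: u_3=101/240 ∈ [13/33, 14/33) → index 2
j=4: u_4=131/240 ∈ [14/33, 19/33) → index 3
j=5: u_5=161/240 ∈ [19/33, 8/11) → index 4
j=6: u_6=191/240 ∈ [8/11, 9/11) → index 5
j=7: u_7=221/240 ∈ [9/11, 1) → index 7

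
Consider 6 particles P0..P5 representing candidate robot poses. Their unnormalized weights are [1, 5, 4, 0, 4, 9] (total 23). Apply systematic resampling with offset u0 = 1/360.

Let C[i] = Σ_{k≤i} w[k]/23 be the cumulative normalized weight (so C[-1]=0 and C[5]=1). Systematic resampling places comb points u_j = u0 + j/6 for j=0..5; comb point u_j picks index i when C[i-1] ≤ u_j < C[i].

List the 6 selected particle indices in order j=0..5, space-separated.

C = [1/23, 6/23, 10/23, 10/23, 14/23, 1]
j=0: u_0=1/360 ∈ [0, 1/23) → index 0
j=1: u_1=61/360 ∈ [1/23, 6/23) → index 1
j=2: u_2=121/360 ∈ [6/23, 10/23) → index 2
j=3: u_3=181/360 ∈ [10/23, 14/23) → index 4
j=4: u_4=241/360 ∈ [14/23, 1) → index 5
j=5: u_5=301/360 ∈ [14/23, 1) → index 5

0 1 2 4 5 5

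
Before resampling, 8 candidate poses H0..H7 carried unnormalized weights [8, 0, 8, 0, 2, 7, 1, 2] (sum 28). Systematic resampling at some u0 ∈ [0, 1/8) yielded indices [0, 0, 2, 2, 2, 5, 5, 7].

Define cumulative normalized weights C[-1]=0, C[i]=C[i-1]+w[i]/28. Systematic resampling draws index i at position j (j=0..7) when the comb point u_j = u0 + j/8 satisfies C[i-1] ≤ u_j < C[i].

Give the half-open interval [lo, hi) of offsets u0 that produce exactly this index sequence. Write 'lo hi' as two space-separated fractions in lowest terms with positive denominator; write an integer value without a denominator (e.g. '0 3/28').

C = [2/7, 2/7, 4/7, 4/7, 9/14, 25/28, 13/14, 1]
j=0 picked index 0: u0 ∈ [0, 2/7)
j=1 picked index 0: u0 ∈ [-1/8, 9/56)
j=2 picked index 2: u0 ∈ [1/28, 9/28)
j=3 picked index 2: u0 ∈ [-5/56, 11/56)
j=4 picked index 2: u0 ∈ [-3/14, 1/14)
j=5 picked index 5: u0 ∈ [1/56, 15/56)
j=6 picked index 5: u0 ∈ [-3/28, 1/7)
j=7 picked index 7: u0 ∈ [3/56, 1/8)
intersection: [3/56, 1/14)

3/56 1/14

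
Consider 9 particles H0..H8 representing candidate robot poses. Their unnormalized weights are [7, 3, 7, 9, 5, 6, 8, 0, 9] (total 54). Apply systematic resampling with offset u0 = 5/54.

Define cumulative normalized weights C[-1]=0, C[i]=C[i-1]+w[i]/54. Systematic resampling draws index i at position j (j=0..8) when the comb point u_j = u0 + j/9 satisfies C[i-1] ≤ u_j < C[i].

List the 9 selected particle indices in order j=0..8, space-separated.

0 2 3 3 4 5 6 8 8

C = [7/54, 5/27, 17/54, 13/27, 31/54, 37/54, 5/6, 5/6, 1]
j=0: u_0=5/54 ∈ [0, 7/54) → index 0
j=1: u_1=11/54 ∈ [5/27, 17/54) → index 2
j=2: u_2=17/54 ∈ [17/54, 13/27) → index 3
j=3: u_3=23/54 ∈ [17/54, 13/27) → index 3
j=4: u_4=29/54 ∈ [13/27, 31/54) → index 4
j=5: u_5=35/54 ∈ [31/54, 37/54) → index 5
j=6: u_6=41/54 ∈ [37/54, 5/6) → index 6
j=7: u_7=47/54 ∈ [5/6, 1) → index 8
j=8: u_8=53/54 ∈ [5/6, 1) → index 8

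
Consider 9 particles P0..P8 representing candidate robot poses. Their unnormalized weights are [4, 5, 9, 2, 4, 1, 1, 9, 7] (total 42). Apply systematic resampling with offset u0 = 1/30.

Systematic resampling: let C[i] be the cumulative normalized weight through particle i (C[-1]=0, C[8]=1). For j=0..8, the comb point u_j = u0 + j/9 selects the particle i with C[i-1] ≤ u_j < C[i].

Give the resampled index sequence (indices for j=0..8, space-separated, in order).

C = [2/21, 3/14, 3/7, 10/21, 4/7, 25/42, 13/21, 5/6, 1]
j=0: u_0=1/30 ∈ [0, 2/21) → index 0
j=1: u_1=13/90 ∈ [2/21, 3/14) → index 1
j=2: u_2=23/90 ∈ [3/14, 3/7) → index 2
j=3: u_3=11/30 ∈ [3/14, 3/7) → index 2
j=4: u_4=43/90 ∈ [10/21, 4/7) → index 4
j=5: u_5=53/90 ∈ [4/7, 25/42) → index 5
j=6: u_6=7/10 ∈ [13/21, 5/6) → index 7
j=7: u_7=73/90 ∈ [13/21, 5/6) → index 7
j=8: u_8=83/90 ∈ [5/6, 1) → index 8

0 1 2 2 4 5 7 7 8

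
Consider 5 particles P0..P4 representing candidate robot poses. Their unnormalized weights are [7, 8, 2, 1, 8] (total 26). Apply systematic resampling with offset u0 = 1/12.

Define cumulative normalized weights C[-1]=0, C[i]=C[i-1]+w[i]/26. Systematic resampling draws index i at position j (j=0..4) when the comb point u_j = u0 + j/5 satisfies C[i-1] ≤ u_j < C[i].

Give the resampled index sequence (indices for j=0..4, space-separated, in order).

0 1 1 3 4

C = [7/26, 15/26, 17/26, 9/13, 1]
j=0: u_0=1/12 ∈ [0, 7/26) → index 0
j=1: u_1=17/60 ∈ [7/26, 15/26) → index 1
j=2: u_2=29/60 ∈ [7/26, 15/26) → index 1
j=3: u_3=41/60 ∈ [17/26, 9/13) → index 3
j=4: u_4=53/60 ∈ [9/13, 1) → index 4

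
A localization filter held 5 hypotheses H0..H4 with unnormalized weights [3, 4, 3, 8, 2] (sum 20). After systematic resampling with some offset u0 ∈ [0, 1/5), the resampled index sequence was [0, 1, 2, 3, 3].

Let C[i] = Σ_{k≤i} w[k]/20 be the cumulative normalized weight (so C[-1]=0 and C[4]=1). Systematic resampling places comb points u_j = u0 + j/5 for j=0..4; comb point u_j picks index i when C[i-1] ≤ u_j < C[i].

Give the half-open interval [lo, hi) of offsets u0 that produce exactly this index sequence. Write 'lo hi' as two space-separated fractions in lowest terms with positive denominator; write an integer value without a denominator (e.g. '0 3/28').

C = [3/20, 7/20, 1/2, 9/10, 1]
j=0 picked index 0: u0 ∈ [0, 3/20)
j=1 picked index 1: u0 ∈ [-1/20, 3/20)
j=2 picked index 2: u0 ∈ [-1/20, 1/10)
j=3 picked index 3: u0 ∈ [-1/10, 3/10)
j=4 picked index 3: u0 ∈ [-3/10, 1/10)
intersection: [0, 1/10)

0 1/10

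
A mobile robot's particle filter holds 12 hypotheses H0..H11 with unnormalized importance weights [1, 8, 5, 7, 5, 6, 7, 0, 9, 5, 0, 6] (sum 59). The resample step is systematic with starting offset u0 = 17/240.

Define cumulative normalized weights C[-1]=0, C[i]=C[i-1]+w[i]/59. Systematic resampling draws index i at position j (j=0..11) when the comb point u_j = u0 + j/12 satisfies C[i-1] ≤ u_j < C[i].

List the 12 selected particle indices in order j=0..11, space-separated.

1 2 3 3 4 5 6 6 8 9 11 11

C = [1/59, 9/59, 14/59, 21/59, 26/59, 32/59, 39/59, 39/59, 48/59, 53/59, 53/59, 1]
j=0: u_0=17/240 ∈ [1/59, 9/59) → index 1
j=1: u_1=37/240 ∈ [9/59, 14/59) → index 2
j=2: u_2=19/80 ∈ [14/59, 21/59) → index 3
j=3: u_3=77/240 ∈ [14/59, 21/59) → index 3
j=4: u_4=97/240 ∈ [21/59, 26/59) → index 4
j=5: u_5=39/80 ∈ [26/59, 32/59) → index 5
j=6: u_6=137/240 ∈ [32/59, 39/59) → index 6
j=7: u_7=157/240 ∈ [32/59, 39/59) → index 6
j=8: u_8=59/80 ∈ [39/59, 48/59) → index 8
j=9: u_9=197/240 ∈ [48/59, 53/59) → index 9
j=10: u_10=217/240 ∈ [53/59, 1) → index 11
j=11: u_11=79/80 ∈ [53/59, 1) → index 11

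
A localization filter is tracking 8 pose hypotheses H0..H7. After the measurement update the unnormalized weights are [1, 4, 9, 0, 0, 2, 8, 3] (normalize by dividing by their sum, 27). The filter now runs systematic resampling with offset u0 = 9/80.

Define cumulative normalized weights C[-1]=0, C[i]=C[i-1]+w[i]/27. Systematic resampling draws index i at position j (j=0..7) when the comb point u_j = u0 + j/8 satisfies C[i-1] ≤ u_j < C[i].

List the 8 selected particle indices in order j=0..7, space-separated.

1 2 2 2 6 6 6 7

C = [1/27, 5/27, 14/27, 14/27, 14/27, 16/27, 8/9, 1]
j=0: u_0=9/80 ∈ [1/27, 5/27) → index 1
j=1: u_1=19/80 ∈ [5/27, 14/27) → index 2
j=2: u_2=29/80 ∈ [5/27, 14/27) → index 2
j=3: u_3=39/80 ∈ [5/27, 14/27) → index 2
j=4: u_4=49/80 ∈ [16/27, 8/9) → index 6
j=5: u_5=59/80 ∈ [16/27, 8/9) → index 6
j=6: u_6=69/80 ∈ [16/27, 8/9) → index 6
j=7: u_7=79/80 ∈ [8/9, 1) → index 7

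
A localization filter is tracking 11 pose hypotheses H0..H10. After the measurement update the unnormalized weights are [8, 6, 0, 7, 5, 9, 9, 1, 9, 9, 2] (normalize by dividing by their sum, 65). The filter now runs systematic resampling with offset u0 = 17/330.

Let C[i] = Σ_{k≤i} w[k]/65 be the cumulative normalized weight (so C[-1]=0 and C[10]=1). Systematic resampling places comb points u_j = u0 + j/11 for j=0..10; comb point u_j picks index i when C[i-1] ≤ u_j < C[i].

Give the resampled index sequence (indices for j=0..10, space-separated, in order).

C = [8/65, 14/65, 14/65, 21/65, 2/5, 7/13, 44/65, 9/13, 54/65, 63/65, 1]
j=0: u_0=17/330 ∈ [0, 8/65) → index 0
j=1: u_1=47/330 ∈ [8/65, 14/65) → index 1
j=2: u_2=7/30 ∈ [14/65, 21/65) → index 3
j=3: u_3=107/330 ∈ [21/65, 2/5) → index 4
j=4: u_4=137/330 ∈ [2/5, 7/13) → index 5
j=5: u_5=167/330 ∈ [2/5, 7/13) → index 5
j=6: u_6=197/330 ∈ [7/13, 44/65) → index 6
j=7: u_7=227/330 ∈ [44/65, 9/13) → index 7
j=8: u_8=257/330 ∈ [9/13, 54/65) → index 8
j=9: u_9=287/330 ∈ [54/65, 63/65) → index 9
j=10: u_10=317/330 ∈ [54/65, 63/65) → index 9

0 1 3 4 5 5 6 7 8 9 9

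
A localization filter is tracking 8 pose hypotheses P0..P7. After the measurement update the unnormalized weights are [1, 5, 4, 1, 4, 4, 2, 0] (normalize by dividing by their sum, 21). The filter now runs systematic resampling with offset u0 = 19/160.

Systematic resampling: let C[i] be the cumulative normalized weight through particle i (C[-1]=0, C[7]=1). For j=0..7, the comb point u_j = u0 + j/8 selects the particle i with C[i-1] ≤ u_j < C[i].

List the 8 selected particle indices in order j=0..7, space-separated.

C = [1/21, 2/7, 10/21, 11/21, 5/7, 19/21, 1, 1]
j=0: u_0=19/160 ∈ [1/21, 2/7) → index 1
j=1: u_1=39/160 ∈ [1/21, 2/7) → index 1
j=2: u_2=59/160 ∈ [2/7, 10/21) → index 2
j=3: u_3=79/160 ∈ [10/21, 11/21) → index 3
j=4: u_4=99/160 ∈ [11/21, 5/7) → index 4
j=5: u_5=119/160 ∈ [5/7, 19/21) → index 5
j=6: u_6=139/160 ∈ [5/7, 19/21) → index 5
j=7: u_7=159/160 ∈ [19/21, 1) → index 6

1 1 2 3 4 5 5 6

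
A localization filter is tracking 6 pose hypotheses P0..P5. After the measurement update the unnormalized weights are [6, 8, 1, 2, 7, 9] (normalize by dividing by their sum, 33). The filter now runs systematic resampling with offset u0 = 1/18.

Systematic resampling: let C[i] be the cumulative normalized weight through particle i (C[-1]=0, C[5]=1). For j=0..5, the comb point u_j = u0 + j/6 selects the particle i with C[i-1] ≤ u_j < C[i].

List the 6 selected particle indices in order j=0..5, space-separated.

0 1 1 4 4 5

C = [2/11, 14/33, 5/11, 17/33, 8/11, 1]
j=0: u_0=1/18 ∈ [0, 2/11) → index 0
j=1: u_1=2/9 ∈ [2/11, 14/33) → index 1
j=2: u_2=7/18 ∈ [2/11, 14/33) → index 1
j=3: u_3=5/9 ∈ [17/33, 8/11) → index 4
j=4: u_4=13/18 ∈ [17/33, 8/11) → index 4
j=5: u_5=8/9 ∈ [8/11, 1) → index 5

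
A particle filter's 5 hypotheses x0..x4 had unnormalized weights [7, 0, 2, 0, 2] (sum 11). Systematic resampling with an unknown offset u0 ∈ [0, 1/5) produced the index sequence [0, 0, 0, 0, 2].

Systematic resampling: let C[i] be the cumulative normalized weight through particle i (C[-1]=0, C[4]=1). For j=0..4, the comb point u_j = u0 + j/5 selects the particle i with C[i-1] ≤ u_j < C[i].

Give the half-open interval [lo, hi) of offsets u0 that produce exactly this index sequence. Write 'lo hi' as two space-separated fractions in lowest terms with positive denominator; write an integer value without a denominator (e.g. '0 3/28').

C = [7/11, 7/11, 9/11, 9/11, 1]
j=0 picked index 0: u0 ∈ [0, 7/11)
j=1 picked index 0: u0 ∈ [-1/5, 24/55)
j=2 picked index 0: u0 ∈ [-2/5, 13/55)
j=3 picked index 0: u0 ∈ [-3/5, 2/55)
j=4 picked index 2: u0 ∈ [-9/55, 1/55)
intersection: [0, 1/55)

0 1/55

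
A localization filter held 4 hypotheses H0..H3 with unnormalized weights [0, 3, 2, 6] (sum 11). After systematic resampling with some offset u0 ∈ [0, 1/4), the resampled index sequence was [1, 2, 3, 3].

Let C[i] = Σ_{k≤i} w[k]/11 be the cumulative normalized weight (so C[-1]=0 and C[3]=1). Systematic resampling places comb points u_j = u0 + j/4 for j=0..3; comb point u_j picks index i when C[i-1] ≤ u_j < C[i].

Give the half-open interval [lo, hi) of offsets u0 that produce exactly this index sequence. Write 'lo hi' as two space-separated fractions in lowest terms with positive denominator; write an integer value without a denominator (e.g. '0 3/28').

1/44 9/44

C = [0, 3/11, 5/11, 1]
j=0 picked index 1: u0 ∈ [0, 3/11)
j=1 picked index 2: u0 ∈ [1/44, 9/44)
j=2 picked index 3: u0 ∈ [-1/22, 1/2)
j=3 picked index 3: u0 ∈ [-13/44, 1/4)
intersection: [1/44, 9/44)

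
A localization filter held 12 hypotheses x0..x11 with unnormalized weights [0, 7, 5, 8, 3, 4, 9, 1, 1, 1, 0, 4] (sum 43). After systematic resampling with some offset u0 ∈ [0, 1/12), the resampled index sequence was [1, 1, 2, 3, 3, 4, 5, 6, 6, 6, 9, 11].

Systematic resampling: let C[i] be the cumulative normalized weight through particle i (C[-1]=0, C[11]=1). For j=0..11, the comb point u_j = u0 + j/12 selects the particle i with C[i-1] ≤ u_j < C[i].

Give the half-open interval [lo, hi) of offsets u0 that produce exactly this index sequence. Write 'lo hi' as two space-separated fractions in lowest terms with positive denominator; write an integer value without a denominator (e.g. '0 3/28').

13/258 19/258

C = [0, 7/43, 12/43, 20/43, 23/43, 27/43, 36/43, 37/43, 38/43, 39/43, 39/43, 1]
j=0 picked index 1: u0 ∈ [0, 7/43)
j=1 picked index 1: u0 ∈ [-1/12, 41/516)
j=2 picked index 2: u0 ∈ [-1/258, 29/258)
j=3 picked index 3: u0 ∈ [5/172, 37/172)
j=4 picked index 3: u0 ∈ [-7/129, 17/129)
j=5 picked index 4: u0 ∈ [25/516, 61/516)
j=6 picked index 5: u0 ∈ [3/86, 11/86)
j=7 picked index 6: u0 ∈ [23/516, 131/516)
j=8 picked index 6: u0 ∈ [-5/129, 22/129)
j=9 picked index 6: u0 ∈ [-21/172, 15/172)
j=10 picked index 9: u0 ∈ [13/258, 19/258)
j=11 picked index 11: u0 ∈ [-5/516, 1/12)
intersection: [13/258, 19/258)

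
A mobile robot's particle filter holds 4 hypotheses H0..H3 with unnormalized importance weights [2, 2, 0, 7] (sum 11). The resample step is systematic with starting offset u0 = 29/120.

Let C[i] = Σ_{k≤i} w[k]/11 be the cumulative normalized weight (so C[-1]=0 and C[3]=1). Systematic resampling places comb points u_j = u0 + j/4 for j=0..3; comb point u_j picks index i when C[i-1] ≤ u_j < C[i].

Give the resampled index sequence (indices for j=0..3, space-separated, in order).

C = [2/11, 4/11, 4/11, 1]
j=0: u_0=29/120 ∈ [2/11, 4/11) → index 1
j=1: u_1=59/120 ∈ [4/11, 1) → index 3
j=2: u_2=89/120 ∈ [4/11, 1) → index 3
j=3: u_3=119/120 ∈ [4/11, 1) → index 3

1 3 3 3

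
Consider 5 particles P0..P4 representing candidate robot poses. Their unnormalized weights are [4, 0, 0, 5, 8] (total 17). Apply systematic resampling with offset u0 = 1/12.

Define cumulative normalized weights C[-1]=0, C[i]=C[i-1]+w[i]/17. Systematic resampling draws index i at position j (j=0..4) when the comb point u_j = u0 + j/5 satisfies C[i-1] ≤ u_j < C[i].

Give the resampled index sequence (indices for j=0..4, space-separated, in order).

C = [4/17, 4/17, 4/17, 9/17, 1]
j=0: u_0=1/12 ∈ [0, 4/17) → index 0
j=1: u_1=17/60 ∈ [4/17, 9/17) → index 3
j=2: u_2=29/60 ∈ [4/17, 9/17) → index 3
j=3: u_3=41/60 ∈ [9/17, 1) → index 4
j=4: u_4=53/60 ∈ [9/17, 1) → index 4

0 3 3 4 4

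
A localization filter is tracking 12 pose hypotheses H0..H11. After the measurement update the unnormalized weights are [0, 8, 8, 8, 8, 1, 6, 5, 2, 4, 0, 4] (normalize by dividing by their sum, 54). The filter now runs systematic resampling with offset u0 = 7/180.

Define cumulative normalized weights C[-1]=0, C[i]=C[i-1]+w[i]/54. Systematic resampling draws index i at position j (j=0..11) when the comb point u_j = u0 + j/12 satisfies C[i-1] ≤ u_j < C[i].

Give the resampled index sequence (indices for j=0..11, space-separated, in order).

C = [0, 4/27, 8/27, 4/9, 16/27, 11/18, 13/18, 22/27, 23/27, 25/27, 25/27, 1]
j=0: u_0=7/180 ∈ [0, 4/27) → index 1
j=1: u_1=11/90 ∈ [0, 4/27) → index 1
j=2: u_2=37/180 ∈ [4/27, 8/27) → index 2
j=3: u_3=13/45 ∈ [4/27, 8/27) → index 2
j=4: u_4=67/180 ∈ [8/27, 4/9) → index 3
j=5: u_5=41/90 ∈ [4/9, 16/27) → index 4
j=6: u_6=97/180 ∈ [4/9, 16/27) → index 4
j=7: u_7=28/45 ∈ [11/18, 13/18) → index 6
j=8: u_8=127/180 ∈ [11/18, 13/18) → index 6
j=9: u_9=71/90 ∈ [13/18, 22/27) → index 7
j=10: u_10=157/180 ∈ [23/27, 25/27) → index 9
j=11: u_11=43/45 ∈ [25/27, 1) → index 11

1 1 2 2 3 4 4 6 6 7 9 11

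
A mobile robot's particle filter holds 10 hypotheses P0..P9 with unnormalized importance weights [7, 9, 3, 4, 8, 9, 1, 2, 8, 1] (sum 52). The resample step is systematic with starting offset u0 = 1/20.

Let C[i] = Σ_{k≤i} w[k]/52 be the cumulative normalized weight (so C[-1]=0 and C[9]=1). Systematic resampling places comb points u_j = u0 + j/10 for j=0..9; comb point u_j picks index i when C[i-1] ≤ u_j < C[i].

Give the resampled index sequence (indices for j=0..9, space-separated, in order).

0 1 1 2 4 4 5 5 8 8

C = [7/52, 4/13, 19/52, 23/52, 31/52, 10/13, 41/52, 43/52, 51/52, 1]
j=0: u_0=1/20 ∈ [0, 7/52) → index 0
j=1: u_1=3/20 ∈ [7/52, 4/13) → index 1
j=2: u_2=1/4 ∈ [7/52, 4/13) → index 1
j=3: u_3=7/20 ∈ [4/13, 19/52) → index 2
j=4: u_4=9/20 ∈ [23/52, 31/52) → index 4
j=5: u_5=11/20 ∈ [23/52, 31/52) → index 4
j=6: u_6=13/20 ∈ [31/52, 10/13) → index 5
j=7: u_7=3/4 ∈ [31/52, 10/13) → index 5
j=8: u_8=17/20 ∈ [43/52, 51/52) → index 8
j=9: u_9=19/20 ∈ [43/52, 51/52) → index 8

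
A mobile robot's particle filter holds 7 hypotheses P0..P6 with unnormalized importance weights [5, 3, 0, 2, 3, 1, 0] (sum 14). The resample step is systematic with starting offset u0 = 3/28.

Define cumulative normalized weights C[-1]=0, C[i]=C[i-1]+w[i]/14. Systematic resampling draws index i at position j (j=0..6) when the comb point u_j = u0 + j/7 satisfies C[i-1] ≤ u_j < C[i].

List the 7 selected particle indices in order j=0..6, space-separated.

C = [5/14, 4/7, 4/7, 5/7, 13/14, 1, 1]
j=0: u_0=3/28 ∈ [0, 5/14) → index 0
j=1: u_1=1/4 ∈ [0, 5/14) → index 0
j=2: u_2=11/28 ∈ [5/14, 4/7) → index 1
j=3: u_3=15/28 ∈ [5/14, 4/7) → index 1
j=4: u_4=19/28 ∈ [4/7, 5/7) → index 3
j=5: u_5=23/28 ∈ [5/7, 13/14) → index 4
j=6: u_6=27/28 ∈ [13/14, 1) → index 5

0 0 1 1 3 4 5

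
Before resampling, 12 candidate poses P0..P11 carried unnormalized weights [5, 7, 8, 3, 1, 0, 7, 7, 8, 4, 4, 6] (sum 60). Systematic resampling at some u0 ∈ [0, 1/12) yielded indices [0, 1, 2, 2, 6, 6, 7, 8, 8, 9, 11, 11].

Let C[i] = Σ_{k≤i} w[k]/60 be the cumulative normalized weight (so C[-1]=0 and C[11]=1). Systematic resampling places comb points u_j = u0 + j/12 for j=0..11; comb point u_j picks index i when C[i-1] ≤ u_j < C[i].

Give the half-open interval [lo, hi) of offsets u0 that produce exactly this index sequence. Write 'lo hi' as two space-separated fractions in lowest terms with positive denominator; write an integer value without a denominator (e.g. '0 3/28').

1/15 1/12

C = [1/12, 1/5, 1/3, 23/60, 2/5, 2/5, 31/60, 19/30, 23/30, 5/6, 9/10, 1]
j=0 picked index 0: u0 ∈ [0, 1/12)
j=1 picked index 1: u0 ∈ [0, 7/60)
j=2 picked index 2: u0 ∈ [1/30, 1/6)
j=3 picked index 2: u0 ∈ [-1/20, 1/12)
j=4 picked index 6: u0 ∈ [1/15, 11/60)
j=5 picked index 6: u0 ∈ [-1/60, 1/10)
j=6 picked index 7: u0 ∈ [1/60, 2/15)
j=7 picked index 8: u0 ∈ [1/20, 11/60)
j=8 picked index 8: u0 ∈ [-1/30, 1/10)
j=9 picked index 9: u0 ∈ [1/60, 1/12)
j=10 picked index 11: u0 ∈ [1/15, 1/6)
j=11 picked index 11: u0 ∈ [-1/60, 1/12)
intersection: [1/15, 1/12)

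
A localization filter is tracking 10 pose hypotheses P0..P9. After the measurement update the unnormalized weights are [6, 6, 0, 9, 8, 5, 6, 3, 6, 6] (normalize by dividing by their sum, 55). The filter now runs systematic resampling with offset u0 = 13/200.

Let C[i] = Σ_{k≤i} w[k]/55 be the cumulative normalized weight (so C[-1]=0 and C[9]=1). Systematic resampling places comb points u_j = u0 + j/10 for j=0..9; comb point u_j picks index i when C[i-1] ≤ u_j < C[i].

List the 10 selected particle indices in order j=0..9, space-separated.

C = [6/55, 12/55, 12/55, 21/55, 29/55, 34/55, 8/11, 43/55, 49/55, 1]
j=0: u_0=13/200 ∈ [0, 6/55) → index 0
j=1: u_1=33/200 ∈ [6/55, 12/55) → index 1
j=2: u_2=53/200 ∈ [12/55, 21/55) → index 3
j=3: u_3=73/200 ∈ [12/55, 21/55) → index 3
j=4: u_4=93/200 ∈ [21/55, 29/55) → index 4
j=5: u_5=113/200 ∈ [29/55, 34/55) → index 5
j=6: u_6=133/200 ∈ [34/55, 8/11) → index 6
j=7: u_7=153/200 ∈ [8/11, 43/55) → index 7
j=8: u_8=173/200 ∈ [43/55, 49/55) → index 8
j=9: u_9=193/200 ∈ [49/55, 1) → index 9

0 1 3 3 4 5 6 7 8 9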